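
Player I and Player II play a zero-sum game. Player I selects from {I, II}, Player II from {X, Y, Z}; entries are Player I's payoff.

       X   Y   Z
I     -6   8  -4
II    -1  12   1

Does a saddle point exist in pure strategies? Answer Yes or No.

Yes

Row minima: I → -6, II → -1; maximin = -1.
Column maxima: X → -1, Y → 12, Z → 1; minimax = -1.
maximin = minimax = -1, so a saddle point exists.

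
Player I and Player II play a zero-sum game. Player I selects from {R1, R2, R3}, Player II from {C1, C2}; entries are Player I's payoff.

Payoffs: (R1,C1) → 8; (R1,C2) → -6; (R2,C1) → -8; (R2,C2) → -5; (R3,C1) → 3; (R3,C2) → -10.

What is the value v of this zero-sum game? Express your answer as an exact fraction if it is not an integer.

Row minima: R1 → -6, R2 → -8, R3 → -10; maximin = -6.
Column maxima: C1 → 8, C2 → -5; minimax = -5.
-6 ≠ -5, so there is no saddle point; optimal play is mixed.
R3 is strictly dominated by R1, so Player I never plays it.
On the remaining 2×2 (R1, R2 vs C1, C2):
Let Player I play R1 with probability p. Expected payoff against C1: 8p + (-8)(1−p) = 16p − 8; against C2: (-6)p + (-5)(1−p) = −p − 5.
Setting these equal: 16p − 8 = −p − 5 ⇒ 17p = 3 ⇒ p = 3/17, and the value is (16)·(3/17) − 8 = -88/17.
For Player II: with q = P(C1), equating R1's and R2's payoffs gives 14q − 6 = −3q − 5 ⇒ q = 1/17.

-88/17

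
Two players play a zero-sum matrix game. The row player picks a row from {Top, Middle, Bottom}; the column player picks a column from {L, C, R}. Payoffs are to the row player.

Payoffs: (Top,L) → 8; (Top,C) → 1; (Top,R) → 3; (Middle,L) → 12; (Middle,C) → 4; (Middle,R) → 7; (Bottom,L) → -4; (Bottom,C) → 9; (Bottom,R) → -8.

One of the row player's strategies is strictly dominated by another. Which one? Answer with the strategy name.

Middle gives a strictly higher payoff than Top against every column: 12 > 8, 4 > 1, 7 > 3.
So Top is strictly dominated and the row player never plays it.

Top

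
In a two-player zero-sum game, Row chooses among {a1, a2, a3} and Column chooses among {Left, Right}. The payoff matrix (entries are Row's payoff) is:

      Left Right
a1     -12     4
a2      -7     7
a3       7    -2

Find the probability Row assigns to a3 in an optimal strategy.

14/23

Row minima: a1 → -12, a2 → -7, a3 → -2; maximin = -2.
Column maxima: Left → 7, Right → 7; minimax = 7.
-2 ≠ 7, so there is no saddle point; optimal play is mixed.
a1 is strictly dominated by a2, so Row never plays it.
On the remaining 2×2 (a2, a3 vs Left, Right):
Let Row play a2 with probability p. Expected payoff against Left: (-7)p + 7(1−p) = −14p + 7; against Right: 7p + (-2)(1−p) = 9p − 2.
Setting these equal: −14p + 7 = 9p − 2 ⇒ −23p = -9 ⇒ p = 9/23, and the value is (-14)·(9/23) + 7 = 35/23.
For Column: with q = P(Left), equating a2's and a3's payoffs gives −14q + 7 = 9q − 2 ⇒ q = 9/23.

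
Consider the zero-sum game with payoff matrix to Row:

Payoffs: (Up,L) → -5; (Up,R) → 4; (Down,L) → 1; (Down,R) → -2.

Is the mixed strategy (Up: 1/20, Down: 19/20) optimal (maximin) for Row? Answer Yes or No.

No

Against L this mix gives (1/20)·(-5) + (19/20)·1 = 7/10.
Against R this mix gives (1/20)·4 + (19/20)·(-2) = -17/10.
Column will play R, holding Row to -17/10. Shifting weight toward the row that does better against R would raise this floor (the equalizing mix achieves -1/2 against both R and L), so the proposed strategy is not optimal.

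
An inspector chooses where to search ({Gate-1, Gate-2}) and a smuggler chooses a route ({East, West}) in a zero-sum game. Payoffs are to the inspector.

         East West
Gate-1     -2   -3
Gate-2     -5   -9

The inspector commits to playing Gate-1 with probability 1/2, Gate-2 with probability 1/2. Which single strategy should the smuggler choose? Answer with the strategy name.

If the smuggler plays East, the inspector's expected payoff is (1/2)·(-2) + (1/2)·(-5) = -7/2.
If the smuggler plays West, the inspector's expected payoff is (1/2)·(-3) + (1/2)·(-9) = -6.
The smuggler minimizes the inspector's payoff; the smallest is -6, so the best response is West.

West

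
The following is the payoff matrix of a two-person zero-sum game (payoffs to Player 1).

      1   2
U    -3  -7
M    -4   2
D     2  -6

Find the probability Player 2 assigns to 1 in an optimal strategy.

Row minima: U → -7, M → -4, D → -6; maximin = -4.
Column maxima: 1 → 2, 2 → 2; minimax = 2.
-4 ≠ 2, so there is no saddle point; optimal play is mixed.
U is strictly dominated by D, so Player 1 never plays it.
On the remaining 2×2 (M, D vs 1, 2):
Let Player 1 play M with probability p. Expected payoff against 1: (-4)p + 2(1−p) = −6p + 2; against 2: 2p + (-6)(1−p) = 8p − 6.
Setting these equal: −6p + 2 = 8p − 6 ⇒ −14p = -8 ⇒ p = 4/7, and the value is (-6)·(4/7) + 2 = -10/7.
For Player 2: with q = P(1), equating M's and D's payoffs gives −6q + 2 = 8q − 6 ⇒ q = 4/7.

4/7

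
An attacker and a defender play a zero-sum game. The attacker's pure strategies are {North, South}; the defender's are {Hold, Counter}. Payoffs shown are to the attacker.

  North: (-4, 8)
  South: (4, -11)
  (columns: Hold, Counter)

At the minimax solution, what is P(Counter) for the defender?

Row minima: North → -4, South → -11; maximin = -4.
Column maxima: Hold → 4, Counter → 8; minimax = 4.
-4 ≠ 4, so there is no saddle point; optimal play is mixed.
Let the attacker play North with probability p. Expected payoff against Hold: (-4)p + 4(1−p) = −8p + 4; against Counter: 8p + (-11)(1−p) = 19p − 11.
Setting these equal: −8p + 4 = 19p − 11 ⇒ −27p = -15 ⇒ p = 5/9, and the value is (-8)·(5/9) + 4 = -4/9.
For the defender: with q = P(Hold), equating North's and South's payoffs gives −12q + 8 = 15q − 11 ⇒ q = 19/27.

8/27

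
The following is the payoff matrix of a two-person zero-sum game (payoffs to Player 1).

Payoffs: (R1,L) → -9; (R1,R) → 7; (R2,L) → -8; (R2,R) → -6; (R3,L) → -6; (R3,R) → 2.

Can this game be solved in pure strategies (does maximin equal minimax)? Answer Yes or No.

Row minima: R1 → -9, R2 → -8, R3 → -6; maximin = -6.
Column maxima: L → -6, R → 7; minimax = -6.
maximin = minimax = -6, so a saddle point exists.

Yes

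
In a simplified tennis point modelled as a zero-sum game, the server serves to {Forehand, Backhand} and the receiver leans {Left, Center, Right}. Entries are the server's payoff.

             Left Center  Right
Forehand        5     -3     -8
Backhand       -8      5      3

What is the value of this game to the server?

-49/24

Row minima: Forehand → -8, Backhand → -8; maximin = -8.
Column maxima: Left → 5, Center → 5, Right → 3; minimax = 3.
-8 ≠ 3, so there is no saddle point; optimal play is mixed.
Center is strictly dominated by Right (it gives the server strictly more in every row), so the receiver never plays it.
On the remaining 2×2 (Forehand, Backhand vs Left, Right):
Let the server play Forehand with probability p. Expected payoff against Left: 5p + (-8)(1−p) = 13p − 8; against Right: (-8)p + 3(1−p) = −11p + 3.
Setting these equal: 13p − 8 = −11p + 3 ⇒ 24p = 11 ⇒ p = 11/24, and the value is (13)·(11/24) − 8 = -49/24.
For the receiver: with q = P(Left), equating Forehand's and Backhand's payoffs gives 13q − 8 = −11q + 3 ⇒ q = 11/24.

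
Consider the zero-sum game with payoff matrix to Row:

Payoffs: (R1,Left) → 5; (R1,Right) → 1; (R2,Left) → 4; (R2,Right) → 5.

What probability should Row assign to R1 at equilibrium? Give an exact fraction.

1/5

Row minima: R1 → 1, R2 → 4; maximin = 4.
Column maxima: Left → 5, Right → 5; minimax = 5.
4 ≠ 5, so there is no saddle point; optimal play is mixed.
Let Row play R1 with probability p. Expected payoff against Left: 5p + 4(1−p) = p + 4; against Right: 1p + 5(1−p) = −4p + 5.
Setting these equal: p + 4 = −4p + 5 ⇒ 5p = 1 ⇒ p = 1/5, and the value is (1)·(1/5) + 4 = 21/5.
For Column: with q = P(Left), equating R1's and R2's payoffs gives 4q + 1 = −q + 5 ⇒ q = 4/5.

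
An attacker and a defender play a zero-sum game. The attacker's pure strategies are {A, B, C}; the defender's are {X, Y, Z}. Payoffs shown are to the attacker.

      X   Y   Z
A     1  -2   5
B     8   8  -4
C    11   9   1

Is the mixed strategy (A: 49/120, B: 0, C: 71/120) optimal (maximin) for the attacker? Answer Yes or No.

No

Against X this mix gives (49/120)·1 + (71/120)·11 = 83/12.
Against Y this mix gives (49/120)·(-2) + (71/120)·9 = 541/120.
Against Z this mix gives (49/120)·5 + (71/120)·1 = 79/30.
The defender will play Z, holding the attacker to 79/30. Shifting weight toward the row that does better against Z would raise this floor (the equalizing mix achieves 47/15 against both Z and Y), so the proposed strategy is not optimal.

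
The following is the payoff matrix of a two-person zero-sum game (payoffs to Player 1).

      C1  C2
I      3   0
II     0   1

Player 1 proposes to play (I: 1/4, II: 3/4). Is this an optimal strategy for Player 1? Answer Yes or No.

Yes

Against C1 this mix gives (1/4)·3 + (3/4)·0 = 3/4.
Against C2 this mix gives (1/4)·0 + (3/4)·1 = 3/4.
All of Player 2's active replies (C1, C2) yield 3/4, and no column does worse for Player 1. The mix makes Player 2 indifferent and guarantees 3/4, so it is optimal.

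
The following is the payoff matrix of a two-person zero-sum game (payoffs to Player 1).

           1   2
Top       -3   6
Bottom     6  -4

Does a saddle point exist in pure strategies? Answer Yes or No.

No

Row minima: Top → -3, Bottom → -4; maximin = -3.
Column maxima: 1 → 6, 2 → 6; minimax = 6.
-3 ≠ 6, so no pure-strategy equilibrium exists.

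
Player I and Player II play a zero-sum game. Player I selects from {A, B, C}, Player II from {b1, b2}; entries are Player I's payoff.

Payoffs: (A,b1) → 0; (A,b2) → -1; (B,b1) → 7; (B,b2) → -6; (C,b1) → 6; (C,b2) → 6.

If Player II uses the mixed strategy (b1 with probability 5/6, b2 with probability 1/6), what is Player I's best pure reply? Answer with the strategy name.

Expected payoff of A: (5/6)·0 + (1/6)·(-1) = -1/6.
Expected payoff of B: (5/6)·7 + (1/6)·(-6) = 29/6.
Expected payoff of C: (5/6)·6 + (1/6)·6 = 6.
The largest is 6, so Player I's best response is C.

C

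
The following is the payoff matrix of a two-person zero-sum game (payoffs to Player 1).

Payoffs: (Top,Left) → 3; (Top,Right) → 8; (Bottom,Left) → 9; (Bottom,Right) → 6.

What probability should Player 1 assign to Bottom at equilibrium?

5/8

Row minima: Top → 3, Bottom → 6; maximin = 6.
Column maxima: Left → 9, Right → 8; minimax = 8.
6 ≠ 8, so there is no saddle point; optimal play is mixed.
Let Player 1 play Top with probability p. Expected payoff against Left: 3p + 9(1−p) = −6p + 9; against Right: 8p + 6(1−p) = 2p + 6.
Setting these equal: −6p + 9 = 2p + 6 ⇒ −8p = -3 ⇒ p = 3/8, and the value is (-6)·(3/8) + 9 = 27/4.
For Player 2: with q = P(Left), equating Top's and Bottom's payoffs gives −5q + 8 = 3q + 6 ⇒ q = 1/4.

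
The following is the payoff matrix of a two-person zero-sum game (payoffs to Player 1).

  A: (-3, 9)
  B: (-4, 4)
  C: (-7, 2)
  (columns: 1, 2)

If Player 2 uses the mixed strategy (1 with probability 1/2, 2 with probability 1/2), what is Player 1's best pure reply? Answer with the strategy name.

Expected payoff of A: (1/2)·(-3) + (1/2)·9 = 3.
Expected payoff of B: (1/2)·(-4) + (1/2)·4 = 0.
Expected payoff of C: (1/2)·(-7) + (1/2)·2 = -5/2.
The largest is 3, so Player 1's best response is A.

A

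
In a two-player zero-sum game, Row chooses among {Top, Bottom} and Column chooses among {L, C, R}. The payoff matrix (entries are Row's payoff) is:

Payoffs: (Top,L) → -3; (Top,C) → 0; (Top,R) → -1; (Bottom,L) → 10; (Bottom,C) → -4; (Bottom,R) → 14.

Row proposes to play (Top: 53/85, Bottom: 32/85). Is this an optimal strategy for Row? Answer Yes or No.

No

Against L this mix gives (53/85)·(-3) + (32/85)·10 = 161/85.
Against C this mix gives (53/85)·0 + (32/85)·(-4) = -128/85.
Against R this mix gives (53/85)·(-1) + (32/85)·14 = 79/17.
Column will play C, holding Row to -128/85. Shifting weight toward the row that does better against C would raise this floor (the equalizing mix achieves -12/17 against both C and L), so the proposed strategy is not optimal.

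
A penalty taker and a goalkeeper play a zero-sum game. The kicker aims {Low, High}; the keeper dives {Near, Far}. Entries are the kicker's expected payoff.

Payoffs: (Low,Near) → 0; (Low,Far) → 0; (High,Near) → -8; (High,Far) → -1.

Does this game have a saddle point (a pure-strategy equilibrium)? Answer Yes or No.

Row minima: Low → 0, High → -8; maximin = 0.
Column maxima: Near → 0, Far → 0; minimax = 0.
maximin = minimax = 0, so a saddle point exists.

Yes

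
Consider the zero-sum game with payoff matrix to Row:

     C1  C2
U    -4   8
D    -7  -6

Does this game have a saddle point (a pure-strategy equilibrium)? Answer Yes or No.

Row minima: U → -4, D → -7; maximin = -4.
Column maxima: C1 → -4, C2 → 8; minimax = -4.
maximin = minimax = -4, so a saddle point exists.

Yes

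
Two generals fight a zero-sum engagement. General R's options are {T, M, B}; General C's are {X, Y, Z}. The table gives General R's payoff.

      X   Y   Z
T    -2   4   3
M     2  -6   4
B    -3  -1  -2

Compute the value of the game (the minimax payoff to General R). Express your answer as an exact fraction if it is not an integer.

-2/7

Row minima: T → -2, M → -6, B → -3; maximin = -2.
Column maxima: X → 2, Y → 4, Z → 4; minimax = 2.
-2 ≠ 2, so there is no saddle point; optimal play is mixed.
B is strictly dominated by T, so General R never plays it.
Z is strictly dominated by X (it gives General R strictly more in every row), so General C never plays it.
On the remaining 2×2 (T, M vs X, Y):
Let General R play T with probability p. Expected payoff against X: (-2)p + 2(1−p) = −4p + 2; against Y: 4p + (-6)(1−p) = 10p − 6.
Setting these equal: −4p + 2 = 10p − 6 ⇒ −14p = -8 ⇒ p = 4/7, and the value is (-4)·(4/7) + 2 = -2/7.
For General C: with q = P(X), equating T's and M's payoffs gives −6q + 4 = 8q − 6 ⇒ q = 5/7.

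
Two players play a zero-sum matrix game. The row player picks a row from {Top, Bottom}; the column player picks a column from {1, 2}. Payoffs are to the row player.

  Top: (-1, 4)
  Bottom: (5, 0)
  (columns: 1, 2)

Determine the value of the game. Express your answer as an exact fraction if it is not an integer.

Row minima: Top → -1, Bottom → 0; maximin = 0.
Column maxima: 1 → 5, 2 → 4; minimax = 4.
0 ≠ 4, so there is no saddle point; optimal play is mixed.
Let the row player play Top with probability p. Expected payoff against 1: (-1)p + 5(1−p) = −6p + 5; against 2: 4p + 0(1−p) = 4p.
Setting these equal: −6p + 5 = 4p ⇒ −10p = -5 ⇒ p = 1/2, and the value is (-6)·(1/2) + 5 = 2.
For the column player: with q = P(1), equating Top's and Bottom's payoffs gives −5q + 4 = 5q ⇒ q = 2/5.

2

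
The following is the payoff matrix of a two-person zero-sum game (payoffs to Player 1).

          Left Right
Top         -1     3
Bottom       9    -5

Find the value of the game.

11/9

Row minima: Top → -1, Bottom → -5; maximin = -1.
Column maxima: Left → 9, Right → 3; minimax = 3.
-1 ≠ 3, so there is no saddle point; optimal play is mixed.
Let Player 1 play Top with probability p. Expected payoff against Left: (-1)p + 9(1−p) = −10p + 9; against Right: 3p + (-5)(1−p) = 8p − 5.
Setting these equal: −10p + 9 = 8p − 5 ⇒ −18p = -14 ⇒ p = 7/9, and the value is (-10)·(7/9) + 9 = 11/9.
For Player 2: with q = P(Left), equating Top's and Bottom's payoffs gives −4q + 3 = 14q − 5 ⇒ q = 4/9.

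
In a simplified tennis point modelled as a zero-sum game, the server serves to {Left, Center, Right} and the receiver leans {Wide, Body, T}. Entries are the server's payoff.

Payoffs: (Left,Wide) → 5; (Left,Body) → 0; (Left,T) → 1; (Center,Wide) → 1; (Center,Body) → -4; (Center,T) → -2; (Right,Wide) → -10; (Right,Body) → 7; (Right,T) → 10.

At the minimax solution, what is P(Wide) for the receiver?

Row minima: Left → 0, Center → -4, Right → -10; maximin = 0.
Column maxima: Wide → 5, Body → 7, T → 10; minimax = 5.
0 ≠ 5, so there is no saddle point; optimal play is mixed.
Center is strictly dominated by Left, so the server never plays it.
T is strictly dominated by Body (it gives the server strictly more in every row), so the receiver never plays it.
On the remaining 2×2 (Left, Right vs Wide, Body):
Let the server play Left with probability p. Expected payoff against Wide: 5p + (-10)(1−p) = 15p − 10; against Body: 0p + 7(1−p) = −7p + 7.
Setting these equal: 15p − 10 = −7p + 7 ⇒ 22p = 17 ⇒ p = 17/22, and the value is (15)·(17/22) − 10 = 35/22.
For the receiver: with q = P(Wide), equating Left's and Right's payoffs gives 5q = −17q + 7 ⇒ q = 7/22.

7/22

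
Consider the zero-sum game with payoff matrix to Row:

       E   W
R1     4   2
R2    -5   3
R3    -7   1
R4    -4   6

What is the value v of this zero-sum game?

8/3

Row minima: R1 → 2, R2 → -5, R3 → -7, R4 → -4; maximin = 2.
Column maxima: E → 4, W → 6; minimax = 4.
2 ≠ 4, so there is no saddle point; optimal play is mixed.
R2 is strictly dominated by R4, so Row never plays it.
R3 is strictly dominated by R1, so Row never plays it.
On the remaining 2×2 (R1, R4 vs E, W):
Let Row play R1 with probability p. Expected payoff against E: 4p + (-4)(1−p) = 8p − 4; against W: 2p + 6(1−p) = −4p + 6.
Setting these equal: 8p − 4 = −4p + 6 ⇒ 12p = 10 ⇒ p = 5/6, and the value is (8)·(5/6) − 4 = 8/3.
For Column: with q = P(E), equating R1's and R4's payoffs gives 2q + 2 = −10q + 6 ⇒ q = 1/3.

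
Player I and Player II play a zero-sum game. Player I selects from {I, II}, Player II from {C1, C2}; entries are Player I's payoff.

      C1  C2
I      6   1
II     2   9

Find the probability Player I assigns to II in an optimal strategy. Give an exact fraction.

Row minima: I → 1, II → 2; maximin = 2.
Column maxima: C1 → 6, C2 → 9; minimax = 6.
2 ≠ 6, so there is no saddle point; optimal play is mixed.
Let Player I play I with probability p. Expected payoff against C1: 6p + 2(1−p) = 4p + 2; against C2: 1p + 9(1−p) = −8p + 9.
Setting these equal: 4p + 2 = −8p + 9 ⇒ 12p = 7 ⇒ p = 7/12, and the value is (4)·(7/12) + 2 = 13/3.
For Player II: with q = P(C1), equating I's and II's payoffs gives 5q + 1 = −7q + 9 ⇒ q = 2/3.

5/12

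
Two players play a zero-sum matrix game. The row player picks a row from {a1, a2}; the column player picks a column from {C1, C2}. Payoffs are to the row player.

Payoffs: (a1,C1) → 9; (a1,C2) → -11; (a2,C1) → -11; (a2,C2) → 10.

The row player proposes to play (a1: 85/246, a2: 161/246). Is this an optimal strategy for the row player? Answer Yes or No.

No

Against C1 this mix gives (85/246)·9 + (161/246)·(-11) = -503/123.
Against C2 this mix gives (85/246)·(-11) + (161/246)·10 = 225/82.
The column player will play C1, holding the row player to -503/123. Shifting weight toward the row that does better against C1 would raise this floor (the equalizing mix achieves -31/41 against both C1 and C2), so the proposed strategy is not optimal.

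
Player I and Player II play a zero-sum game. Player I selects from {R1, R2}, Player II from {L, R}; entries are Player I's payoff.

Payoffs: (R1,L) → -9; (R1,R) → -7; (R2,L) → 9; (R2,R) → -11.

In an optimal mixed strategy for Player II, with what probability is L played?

Row minima: R1 → -9, R2 → -11; maximin = -9.
Column maxima: L → 9, R → -7; minimax = -7.
-9 ≠ -7, so there is no saddle point; optimal play is mixed.
Let Player I play R1 with probability p. Expected payoff against L: (-9)p + 9(1−p) = −18p + 9; against R: (-7)p + (-11)(1−p) = 4p − 11.
Setting these equal: −18p + 9 = 4p − 11 ⇒ −22p = -20 ⇒ p = 10/11, and the value is (-18)·(10/11) + 9 = -81/11.
For Player II: with q = P(L), equating R1's and R2's payoffs gives −2q − 7 = 20q − 11 ⇒ q = 2/11.

2/11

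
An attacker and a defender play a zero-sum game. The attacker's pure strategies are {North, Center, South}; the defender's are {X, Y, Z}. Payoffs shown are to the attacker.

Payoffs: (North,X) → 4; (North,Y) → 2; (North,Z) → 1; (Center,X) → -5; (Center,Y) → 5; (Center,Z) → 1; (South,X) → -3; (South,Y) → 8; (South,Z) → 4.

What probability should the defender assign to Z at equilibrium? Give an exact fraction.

7/10

Row minima: North → 1, Center → -5, South → -3; maximin = 1.
Column maxima: X → 4, Y → 8, Z → 4; minimax = 4.
1 ≠ 4, so there is no saddle point; optimal play is mixed.
Center is strictly dominated by South, so the attacker never plays it.
Y is strictly dominated by Z (it gives the attacker strictly more in every row), so the defender never plays it.
On the remaining 2×2 (North, South vs X, Z):
Let the attacker play North with probability p. Expected payoff against X: 4p + (-3)(1−p) = 7p − 3; against Z: 1p + 4(1−p) = −3p + 4.
Setting these equal: 7p − 3 = −3p + 4 ⇒ 10p = 7 ⇒ p = 7/10, and the value is (7)·(7/10) − 3 = 19/10.
For the defender: with q = P(X), equating North's and South's payoffs gives 3q + 1 = −7q + 4 ⇒ q = 3/10.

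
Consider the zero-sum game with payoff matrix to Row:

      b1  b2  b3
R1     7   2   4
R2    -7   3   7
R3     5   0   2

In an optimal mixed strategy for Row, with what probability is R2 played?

1/3

Row minima: R1 → 2, R2 → -7, R3 → 0; maximin = 2.
Column maxima: b1 → 7, b2 → 3, b3 → 7; minimax = 3.
2 ≠ 3, so there is no saddle point; optimal play is mixed.
R3 is strictly dominated by R1, so Row never plays it.
b3 is strictly dominated by b2 (it gives Row strictly more in every row), so Column never plays it.
On the remaining 2×2 (R1, R2 vs b1, b2):
Let Row play R1 with probability p. Expected payoff against b1: 7p + (-7)(1−p) = 14p − 7; against b2: 2p + 3(1−p) = −p + 3.
Setting these equal: 14p − 7 = −p + 3 ⇒ 15p = 10 ⇒ p = 2/3, and the value is (14)·(2/3) − 7 = 7/3.
For Column: with q = P(b1), equating R1's and R2's payoffs gives 5q + 2 = −10q + 3 ⇒ q = 1/15.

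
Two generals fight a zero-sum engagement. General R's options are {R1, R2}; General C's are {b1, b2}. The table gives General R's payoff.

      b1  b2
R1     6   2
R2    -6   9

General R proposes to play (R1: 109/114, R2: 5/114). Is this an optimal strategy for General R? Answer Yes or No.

No

Against b1 this mix gives (109/114)·6 + (5/114)·(-6) = 104/19.
Against b2 this mix gives (109/114)·2 + (5/114)·9 = 263/114.
General C will play b2, holding General R to 263/114. Shifting weight toward the row that does better against b2 would raise this floor (the equalizing mix achieves 66/19 against both b2 and b1), so the proposed strategy is not optimal.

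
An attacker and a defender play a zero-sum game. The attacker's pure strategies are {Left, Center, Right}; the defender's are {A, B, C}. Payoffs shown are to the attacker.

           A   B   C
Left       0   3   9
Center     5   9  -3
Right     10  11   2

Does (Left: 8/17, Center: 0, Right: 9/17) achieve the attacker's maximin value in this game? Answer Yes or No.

Against A this mix gives (8/17)·0 + (9/17)·10 = 90/17.
Against B this mix gives (8/17)·3 + (9/17)·11 = 123/17.
Against C this mix gives (8/17)·9 + (9/17)·2 = 90/17.
All of the defender's active replies (A, C) yield 90/17, and no column does worse for the attacker. The mix makes the defender indifferent and guarantees 90/17, so it is optimal.

Yes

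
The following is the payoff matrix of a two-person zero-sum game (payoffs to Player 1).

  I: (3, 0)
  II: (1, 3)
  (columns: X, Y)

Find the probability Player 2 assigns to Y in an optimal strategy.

Row minima: I → 0, II → 1; maximin = 1.
Column maxima: X → 3, Y → 3; minimax = 3.
1 ≠ 3, so there is no saddle point; optimal play is mixed.
Let Player 1 play I with probability p. Expected payoff against X: 3p + 1(1−p) = 2p + 1; against Y: 0p + 3(1−p) = −3p + 3.
Setting these equal: 2p + 1 = −3p + 3 ⇒ 5p = 2 ⇒ p = 2/5, and the value is (2)·(2/5) + 1 = 9/5.
For Player 2: with q = P(X), equating I's and II's payoffs gives 3q = −2q + 3 ⇒ q = 3/5.

2/5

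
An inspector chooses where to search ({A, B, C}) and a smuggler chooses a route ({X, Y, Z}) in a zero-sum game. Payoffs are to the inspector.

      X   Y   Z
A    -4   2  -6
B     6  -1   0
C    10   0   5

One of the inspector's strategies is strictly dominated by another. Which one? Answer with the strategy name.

C gives a strictly higher payoff than B against every column: 10 > 6, 0 > -1, 5 > 0.
So B is strictly dominated and the inspector never plays it.

B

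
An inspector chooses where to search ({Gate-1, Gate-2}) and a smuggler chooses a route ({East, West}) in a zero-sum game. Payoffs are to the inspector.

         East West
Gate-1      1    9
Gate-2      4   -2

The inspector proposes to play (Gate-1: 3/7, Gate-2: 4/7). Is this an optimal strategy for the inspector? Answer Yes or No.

Yes

Against East this mix gives (3/7)·1 + (4/7)·4 = 19/7.
Against West this mix gives (3/7)·9 + (4/7)·(-2) = 19/7.
All of the smuggler's active replies (East, West) yield 19/7, and no column does worse for the inspector. The mix makes the smuggler indifferent and guarantees 19/7, so it is optimal.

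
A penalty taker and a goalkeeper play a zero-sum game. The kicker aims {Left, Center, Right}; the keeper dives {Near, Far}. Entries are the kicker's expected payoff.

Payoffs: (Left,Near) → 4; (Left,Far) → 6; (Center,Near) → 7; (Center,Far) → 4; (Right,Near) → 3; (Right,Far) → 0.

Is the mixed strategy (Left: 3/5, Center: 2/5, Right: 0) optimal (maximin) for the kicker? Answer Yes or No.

Against Near this mix gives (3/5)·4 + (2/5)·7 = 26/5.
Against Far this mix gives (3/5)·6 + (2/5)·4 = 26/5.
All of the keeper's active replies (Near, Far) yield 26/5, and no column does worse for the kicker. The mix makes the keeper indifferent and guarantees 26/5, so it is optimal.

Yes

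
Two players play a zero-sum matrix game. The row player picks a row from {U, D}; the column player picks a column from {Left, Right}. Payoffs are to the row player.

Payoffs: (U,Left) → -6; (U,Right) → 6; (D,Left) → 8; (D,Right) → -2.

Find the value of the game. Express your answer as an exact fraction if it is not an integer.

18/11

Row minima: U → -6, D → -2; maximin = -2.
Column maxima: Left → 8, Right → 6; minimax = 6.
-2 ≠ 6, so there is no saddle point; optimal play is mixed.
Let the row player play U with probability p. Expected payoff against Left: (-6)p + 8(1−p) = −14p + 8; against Right: 6p + (-2)(1−p) = 8p − 2.
Setting these equal: −14p + 8 = 8p − 2 ⇒ −22p = -10 ⇒ p = 5/11, and the value is (-14)·(5/11) + 8 = 18/11.
For the column player: with q = P(Left), equating U's and D's payoffs gives −12q + 6 = 10q − 2 ⇒ q = 4/11.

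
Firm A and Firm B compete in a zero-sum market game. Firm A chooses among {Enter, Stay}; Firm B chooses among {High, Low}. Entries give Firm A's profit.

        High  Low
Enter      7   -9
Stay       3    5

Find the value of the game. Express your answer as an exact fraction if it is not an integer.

31/9

Row minima: Enter → -9, Stay → 3; maximin = 3.
Column maxima: High → 7, Low → 5; minimax = 5.
3 ≠ 5, so there is no saddle point; optimal play is mixed.
Let Firm A play Enter with probability p. Expected payoff against High: 7p + 3(1−p) = 4p + 3; against Low: (-9)p + 5(1−p) = −14p + 5.
Setting these equal: 4p + 3 = −14p + 5 ⇒ 18p = 2 ⇒ p = 1/9, and the value is (4)·(1/9) + 3 = 31/9.
For Firm B: with q = P(High), equating Enter's and Stay's payoffs gives 16q − 9 = −2q + 5 ⇒ q = 7/9.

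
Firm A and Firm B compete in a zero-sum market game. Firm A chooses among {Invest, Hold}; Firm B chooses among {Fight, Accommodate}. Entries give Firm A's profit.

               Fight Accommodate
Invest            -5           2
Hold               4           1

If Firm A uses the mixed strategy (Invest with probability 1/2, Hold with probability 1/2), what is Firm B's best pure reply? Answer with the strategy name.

Fight

If Firm B plays Fight, Firm A's expected payoff is (1/2)·(-5) + (1/2)·4 = -1/2.
If Firm B plays Accommodate, Firm A's expected payoff is (1/2)·2 + (1/2)·1 = 3/2.
Firm B minimizes Firm A's payoff; the smallest is -1/2, so the best response is Fight.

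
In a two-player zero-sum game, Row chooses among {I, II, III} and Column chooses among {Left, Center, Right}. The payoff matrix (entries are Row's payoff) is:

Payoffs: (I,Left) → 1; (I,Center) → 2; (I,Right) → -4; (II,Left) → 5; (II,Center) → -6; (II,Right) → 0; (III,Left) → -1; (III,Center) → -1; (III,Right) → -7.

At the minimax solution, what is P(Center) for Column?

1/3

Row minima: I → -4, II → -6, III → -7; maximin = -4.
Column maxima: Left → 5, Center → 2, Right → 0; minimax = 0.
-4 ≠ 0, so there is no saddle point; optimal play is mixed.
III is strictly dominated by I, so Row never plays it.
Left is strictly dominated by Right (it gives Row strictly more in every row), so Column never plays it.
On the remaining 2×2 (I, II vs Center, Right):
Let Row play I with probability p. Expected payoff against Center: 2p + (-6)(1−p) = 8p − 6; against Right: (-4)p + 0(1−p) = −4p.
Setting these equal: 8p − 6 = −4p ⇒ 12p = 6 ⇒ p = 1/2, and the value is (8)·(1/2) − 6 = -2.
For Column: with q = P(Center), equating I's and II's payoffs gives 6q − 4 = −6q ⇒ q = 1/3.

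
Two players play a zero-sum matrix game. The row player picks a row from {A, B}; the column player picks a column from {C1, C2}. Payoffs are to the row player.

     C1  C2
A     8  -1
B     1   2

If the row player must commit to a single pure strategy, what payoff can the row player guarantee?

1

Row minima: A → -1, B → 1.
The best of these is 1.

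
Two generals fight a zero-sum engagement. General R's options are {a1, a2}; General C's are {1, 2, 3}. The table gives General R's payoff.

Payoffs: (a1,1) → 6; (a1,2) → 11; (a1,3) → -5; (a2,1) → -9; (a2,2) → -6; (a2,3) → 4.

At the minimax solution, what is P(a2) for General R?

Row minima: a1 → -5, a2 → -9; maximin = -5.
Column maxima: 1 → 6, 2 → 11, 3 → 4; minimax = 4.
-5 ≠ 4, so there is no saddle point; optimal play is mixed.
2 is strictly dominated by 1 (it gives General R strictly more in every row), so General C never plays it.
On the remaining 2×2 (a1, a2 vs 1, 3):
Let General R play a1 with probability p. Expected payoff against 1: 6p + (-9)(1−p) = 15p − 9; against 3: (-5)p + 4(1−p) = −9p + 4.
Setting these equal: 15p − 9 = −9p + 4 ⇒ 24p = 13 ⇒ p = 13/24, and the value is (15)·(13/24) − 9 = -7/8.
For General C: with q = P(1), equating a1's and a2's payoffs gives 11q − 5 = −13q + 4 ⇒ q = 3/8.

11/24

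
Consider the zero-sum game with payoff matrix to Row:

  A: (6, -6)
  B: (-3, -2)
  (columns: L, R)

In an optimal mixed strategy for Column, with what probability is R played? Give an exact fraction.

9/13

Row minima: A → -6, B → -3; maximin = -3.
Column maxima: L → 6, R → -2; minimax = -2.
-3 ≠ -2, so there is no saddle point; optimal play is mixed.
Let Row play A with probability p. Expected payoff against L: 6p + (-3)(1−p) = 9p − 3; against R: (-6)p + (-2)(1−p) = −4p − 2.
Setting these equal: 9p − 3 = −4p − 2 ⇒ 13p = 1 ⇒ p = 1/13, and the value is (9)·(1/13) − 3 = -30/13.
For Column: with q = P(L), equating A's and B's payoffs gives 12q − 6 = −q − 2 ⇒ q = 4/13.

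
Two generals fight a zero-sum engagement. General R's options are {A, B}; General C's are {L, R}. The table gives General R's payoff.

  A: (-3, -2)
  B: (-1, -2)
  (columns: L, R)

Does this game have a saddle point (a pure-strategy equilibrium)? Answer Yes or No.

Yes

Row minima: A → -3, B → -2; maximin = -2.
Column maxima: L → -1, R → -2; minimax = -2.
maximin = minimax = -2, so a saddle point exists.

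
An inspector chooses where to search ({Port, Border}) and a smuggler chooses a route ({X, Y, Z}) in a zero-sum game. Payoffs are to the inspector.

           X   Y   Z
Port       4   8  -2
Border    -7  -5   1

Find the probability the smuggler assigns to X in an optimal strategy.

3/14

Row minima: Port → -2, Border → -7; maximin = -2.
Column maxima: X → 4, Y → 8, Z → 1; minimax = 1.
-2 ≠ 1, so there is no saddle point; optimal play is mixed.
Y is strictly dominated by X (it gives the inspector strictly more in every row), so the smuggler never plays it.
On the remaining 2×2 (Port, Border vs X, Z):
Let the inspector play Port with probability p. Expected payoff against X: 4p + (-7)(1−p) = 11p − 7; against Z: (-2)p + 1(1−p) = −3p + 1.
Setting these equal: 11p − 7 = −3p + 1 ⇒ 14p = 8 ⇒ p = 4/7, and the value is (11)·(4/7) − 7 = -5/7.
For the smuggler: with q = P(X), equating Port's and Border's payoffs gives 6q − 2 = −8q + 1 ⇒ q = 3/14.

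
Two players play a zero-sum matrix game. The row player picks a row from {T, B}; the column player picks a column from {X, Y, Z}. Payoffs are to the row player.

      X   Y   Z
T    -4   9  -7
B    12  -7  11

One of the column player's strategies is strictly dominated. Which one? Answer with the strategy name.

Z holds the row player's payoff strictly below X in every row: -7 < -4, 11 < 12.
So X is strictly dominated for the column player.

X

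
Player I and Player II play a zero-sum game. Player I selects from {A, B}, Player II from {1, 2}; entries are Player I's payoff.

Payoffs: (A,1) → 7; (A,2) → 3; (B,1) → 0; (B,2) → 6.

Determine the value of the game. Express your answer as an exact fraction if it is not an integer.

21/5

Row minima: A → 3, B → 0; maximin = 3.
Column maxima: 1 → 7, 2 → 6; minimax = 6.
3 ≠ 6, so there is no saddle point; optimal play is mixed.
Let Player I play A with probability p. Expected payoff against 1: 7p + 0(1−p) = 7p; against 2: 3p + 6(1−p) = −3p + 6.
Setting these equal: 7p = −3p + 6 ⇒ 10p = 6 ⇒ p = 3/5, and the value is (7)·(3/5) = 21/5.
For Player II: with q = P(1), equating A's and B's payoffs gives 4q + 3 = −6q + 6 ⇒ q = 3/10.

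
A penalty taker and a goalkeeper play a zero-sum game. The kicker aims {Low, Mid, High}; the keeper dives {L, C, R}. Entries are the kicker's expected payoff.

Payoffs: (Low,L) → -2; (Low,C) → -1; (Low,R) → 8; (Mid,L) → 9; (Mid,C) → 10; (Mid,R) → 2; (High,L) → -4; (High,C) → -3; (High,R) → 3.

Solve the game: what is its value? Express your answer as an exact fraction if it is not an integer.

Row minima: Low → -2, Mid → 2, High → -4; maximin = 2.
Column maxima: L → 9, C → 10, R → 8; minimax = 8.
2 ≠ 8, so there is no saddle point; optimal play is mixed.
High is strictly dominated by Low, so the kicker never plays it.
C is strictly dominated by L (it gives the kicker strictly more in every row), so the keeper never plays it.
On the remaining 2×2 (Low, Mid vs L, R):
Let the kicker play Low with probability p. Expected payoff against L: (-2)p + 9(1−p) = −11p + 9; against R: 8p + 2(1−p) = 6p + 2.
Setting these equal: −11p + 9 = 6p + 2 ⇒ −17p = -7 ⇒ p = 7/17, and the value is (-11)·(7/17) + 9 = 76/17.
For the keeper: with q = P(L), equating Low's and Mid's payoffs gives −10q + 8 = 7q + 2 ⇒ q = 6/17.

76/17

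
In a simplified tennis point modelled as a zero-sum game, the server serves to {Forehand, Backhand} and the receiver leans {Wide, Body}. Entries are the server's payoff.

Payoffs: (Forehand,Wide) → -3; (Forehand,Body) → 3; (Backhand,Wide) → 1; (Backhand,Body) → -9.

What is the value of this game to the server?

Row minima: Forehand → -3, Backhand → -9; maximin = -3.
Column maxima: Wide → 1, Body → 3; minimax = 1.
-3 ≠ 1, so there is no saddle point; optimal play is mixed.
Let the server play Forehand with probability p. Expected payoff against Wide: (-3)p + 1(1−p) = −4p + 1; against Body: 3p + (-9)(1−p) = 12p − 9.
Setting these equal: −4p + 1 = 12p − 9 ⇒ −16p = -10 ⇒ p = 5/8, and the value is (-4)·(5/8) + 1 = -3/2.
For the receiver: with q = P(Wide), equating Forehand's and Backhand's payoffs gives −6q + 3 = 10q − 9 ⇒ q = 3/4.

-3/2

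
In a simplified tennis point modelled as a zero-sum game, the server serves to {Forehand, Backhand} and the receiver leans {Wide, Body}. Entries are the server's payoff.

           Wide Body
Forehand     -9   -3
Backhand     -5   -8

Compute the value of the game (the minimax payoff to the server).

Row minima: Forehand → -9, Backhand → -8; maximin = -8.
Column maxima: Wide → -5, Body → -3; minimax = -5.
-8 ≠ -5, so there is no saddle point; optimal play is mixed.
Let the server play Forehand with probability p. Expected payoff against Wide: (-9)p + (-5)(1−p) = −4p − 5; against Body: (-3)p + (-8)(1−p) = 5p − 8.
Setting these equal: −4p − 5 = 5p − 8 ⇒ −9p = -3 ⇒ p = 1/3, and the value is (-4)·(1/3) − 5 = -19/3.
For the receiver: with q = P(Wide), equating Forehand's and Backhand's payoffs gives −6q − 3 = 3q − 8 ⇒ q = 5/9.

-19/3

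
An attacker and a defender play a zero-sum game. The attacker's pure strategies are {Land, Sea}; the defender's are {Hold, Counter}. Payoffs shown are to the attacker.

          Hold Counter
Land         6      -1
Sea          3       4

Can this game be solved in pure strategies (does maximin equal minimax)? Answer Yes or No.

No

Row minima: Land → -1, Sea → 3; maximin = 3.
Column maxima: Hold → 6, Counter → 4; minimax = 4.
3 ≠ 4, so no pure-strategy equilibrium exists.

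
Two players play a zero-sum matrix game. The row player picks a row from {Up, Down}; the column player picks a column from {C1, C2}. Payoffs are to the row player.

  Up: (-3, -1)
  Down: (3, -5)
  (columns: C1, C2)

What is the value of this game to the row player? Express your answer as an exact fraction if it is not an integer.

-9/5

Row minima: Up → -3, Down → -5; maximin = -3.
Column maxima: C1 → 3, C2 → -1; minimax = -1.
-3 ≠ -1, so there is no saddle point; optimal play is mixed.
Let the row player play Up with probability p. Expected payoff against C1: (-3)p + 3(1−p) = −6p + 3; against C2: (-1)p + (-5)(1−p) = 4p − 5.
Setting these equal: −6p + 3 = 4p − 5 ⇒ −10p = -8 ⇒ p = 4/5, and the value is (-6)·(4/5) + 3 = -9/5.
For the column player: with q = P(C1), equating Up's and Down's payoffs gives −2q − 1 = 8q − 5 ⇒ q = 2/5.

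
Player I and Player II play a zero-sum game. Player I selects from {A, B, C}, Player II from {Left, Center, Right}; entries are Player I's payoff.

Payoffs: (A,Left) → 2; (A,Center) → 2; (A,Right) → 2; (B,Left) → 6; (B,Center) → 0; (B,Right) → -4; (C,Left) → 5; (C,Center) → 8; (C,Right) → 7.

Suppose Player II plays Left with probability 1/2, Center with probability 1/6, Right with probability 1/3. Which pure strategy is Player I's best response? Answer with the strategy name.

C

Expected payoff of A: (1/2)·2 + (1/6)·2 + (1/3)·2 = 2.
Expected payoff of B: (1/2)·6 + (1/6)·0 + (1/3)·(-4) = 5/3.
Expected payoff of C: (1/2)·5 + (1/6)·8 + (1/3)·7 = 37/6.
The largest is 37/6, so Player I's best response is C.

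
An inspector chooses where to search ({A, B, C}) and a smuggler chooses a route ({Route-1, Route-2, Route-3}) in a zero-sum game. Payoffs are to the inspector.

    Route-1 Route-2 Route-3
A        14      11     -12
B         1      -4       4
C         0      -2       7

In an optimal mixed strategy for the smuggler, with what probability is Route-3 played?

13/32

Row minima: A → -12, B → -4, C → -2; maximin = -2.
Column maxima: Route-1 → 14, Route-2 → 11, Route-3 → 7; minimax = 7.
-2 ≠ 7, so there is no saddle point; optimal play is mixed.
Route-1 is strictly dominated by Route-2 (it gives the inspector strictly more in every row), so the smuggler never plays it.
With Route-1 eliminated, B is strictly dominated by C (C gives the inspector strictly more in every remaining column), so the inspector never plays it.
On the remaining 2×2 (A, C vs Route-2, Route-3):
Let the inspector play A with probability p. Expected payoff against Route-2: 11p + (-2)(1−p) = 13p − 2; against Route-3: (-12)p + 7(1−p) = −19p + 7.
Setting these equal: 13p − 2 = −19p + 7 ⇒ 32p = 9 ⇒ p = 9/32, and the value is (13)·(9/32) − 2 = 53/32.
For the smuggler: with q = P(Route-2), equating A's and C's payoffs gives 23q − 12 = −9q + 7 ⇒ q = 19/32.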